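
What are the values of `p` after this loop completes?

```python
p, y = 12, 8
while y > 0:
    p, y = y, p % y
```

GCD of 12 and 8
`p` takes the values: 12 → 8 → 4

Answer: 4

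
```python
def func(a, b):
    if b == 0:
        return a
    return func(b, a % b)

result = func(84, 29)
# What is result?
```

func(84, 29) -> func(29, 26) -> func(26, 3) -> func(3, 2) -> func(2, 1) -> func(1, 0) -> 1

Answer: 1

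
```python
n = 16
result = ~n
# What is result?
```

Trace:
`n = 16` → n = 16
`result = ~n` → result = -17
So result = -17

Answer: -17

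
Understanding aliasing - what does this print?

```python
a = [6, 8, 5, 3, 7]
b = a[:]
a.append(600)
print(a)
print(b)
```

Key concept: slice [:] creates copy.
Step by step:
`a = [6, 8, 5, 3, 7]` → a = [6, 8, 5, 3, 7]
`b = a[:]` → b = [6, 8, 5, 3, 7]
`a.append(600)` → a = [6, 8, 5, 3, 7, 600]
`print(a)` → prints [6, 8, 5, 3, 7, 600]
`print(b)` → prints [6, 8, 5, 3, 7]

Answer:
[6, 8, 5, 3, 7, 600]
[6, 8, 5, 3, 7]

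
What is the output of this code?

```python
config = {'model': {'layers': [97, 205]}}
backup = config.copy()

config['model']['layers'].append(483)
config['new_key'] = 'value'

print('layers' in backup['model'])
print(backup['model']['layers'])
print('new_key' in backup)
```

Key concept: shallow copy gotcha with nested dict.
Step by step:
`config = {'model': {'layers': [97, 205]}}` → config = {'model': {'layers': [97, 205]}}
`backup = config.copy()` → backup = {'model': {'layers': [97, 205]}}
`config['model']['layers'].append(483)` → config = {'model': {'layers': [97, 205, 483]}}; backup = {'model': {'layers': [97, 205, 483]}}
`config['new_key'] = 'value'` → config = {'model': {'layers': [97, 205, 483]}, 'new_key': 'value'}
`print('layers' in backup['model'])` → prints True
`print(backup['model']['layers'])` → prints [97, 205, 483]
`print('new_key' in backup)` → prints False

Answer:
True
[97, 205, 483]
False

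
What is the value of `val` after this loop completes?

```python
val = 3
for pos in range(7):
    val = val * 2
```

Multiply by 2, 7 times: 3 * 2^7 = 384
`val` takes the values: 3 → 6 → 12 → 24 → 48 → 96 → 192 → 384

Answer: 384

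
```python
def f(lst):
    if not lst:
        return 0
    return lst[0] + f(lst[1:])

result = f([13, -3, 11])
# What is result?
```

13 + (-3) + 11 + 0 = 21

Answer: 21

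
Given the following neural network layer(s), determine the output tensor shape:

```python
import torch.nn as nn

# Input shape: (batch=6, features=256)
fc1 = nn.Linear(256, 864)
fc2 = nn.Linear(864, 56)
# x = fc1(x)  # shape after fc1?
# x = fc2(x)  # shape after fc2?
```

Input: (6, 256) -> after fc1: (6, 864) -> Output: (6, 56)

Answer: (6, 56)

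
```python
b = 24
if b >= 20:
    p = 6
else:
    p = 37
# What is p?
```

Trace:
`b = 24` → b = 24
`if b >= 20: ...` → b >= 20 is True → p = 6
So p = 6

Answer: 6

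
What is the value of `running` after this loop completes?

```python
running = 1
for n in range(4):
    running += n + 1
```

Start at 1, add 1 to 4 = 11
`running` takes the values: 1 → 2 → 4 → 7 → 11

Answer: 11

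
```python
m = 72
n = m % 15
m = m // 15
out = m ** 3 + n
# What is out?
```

Trace:
`m = 72` → m = 72
`n = m % 15` → n = 12
`m = m // 15` → m = 4
`out = m ** 3 + n` → out = 76
So out = 76

Answer: 76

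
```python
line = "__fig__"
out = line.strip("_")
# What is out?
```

Trace:
`line = "__fig__"` → line = '__fig__'
`out = line.strip("_")` → out = 'fig'
So out = 'fig'

Answer: 'fig'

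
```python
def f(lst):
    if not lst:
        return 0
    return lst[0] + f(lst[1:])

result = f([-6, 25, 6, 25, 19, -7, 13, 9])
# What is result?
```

(-6) + 25 + 6 + 25 + 19 + (-7) + 13 + 9 + 0 = 84

Answer: 84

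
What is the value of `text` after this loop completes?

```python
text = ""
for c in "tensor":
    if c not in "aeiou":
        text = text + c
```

Remove vowels from 'tensor'
`text` takes the values: "" → "t" → "tn" → "tns" → "tnsr"

Answer: "tnsr"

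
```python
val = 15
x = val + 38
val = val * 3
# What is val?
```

Trace:
`val = 15` → val = 15
`x = val + 38` → x = 53
`val = val * 3` → val = 45
So val = 45

Answer: 45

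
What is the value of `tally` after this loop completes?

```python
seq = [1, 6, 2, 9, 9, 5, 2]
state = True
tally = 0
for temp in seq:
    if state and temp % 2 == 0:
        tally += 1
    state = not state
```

Count even values at even positions
`tally` takes the values: 0 → 1 → 2

Answer: 2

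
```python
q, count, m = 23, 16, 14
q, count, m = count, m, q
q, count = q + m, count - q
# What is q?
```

Trace:
`q, count, m = 23, 16, 14` → q = 23; count = 16; m = 14
`q, count, m = count, m, q` → q = 16; count = 14; m = 23
`q, count = q + m, count - q` → q = 39; count = -2
So q = 39

Answer: 39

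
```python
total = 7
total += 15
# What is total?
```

Trace:
`total = 7` → total = 7
`total += 15` → total = 22
So total = 22

Answer: 22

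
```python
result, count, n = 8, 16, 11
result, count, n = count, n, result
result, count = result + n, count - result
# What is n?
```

Trace:
`result, count, n = 8, 16, 11` → result = 8; count = 16; n = 11
`result, count, n = count, n, result` → result = 16; count = 11; n = 8
`result, count = result + n, count - result` → result = 24; count = -5
So n = 8

Answer: 8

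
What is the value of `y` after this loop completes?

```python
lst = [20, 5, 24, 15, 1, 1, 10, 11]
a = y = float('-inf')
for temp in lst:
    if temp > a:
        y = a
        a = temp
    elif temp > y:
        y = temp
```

Second largest (with repeats) in [20, 5, 24, 15, 1, 1, 10, 11]
`y` takes the values: -inf → 5 → 20

Answer: 20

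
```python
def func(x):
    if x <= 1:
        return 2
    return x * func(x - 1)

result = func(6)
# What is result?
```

func(6) = 6 * 5 * 4 * 3 * 2 * 2 = 1440

Answer: 1440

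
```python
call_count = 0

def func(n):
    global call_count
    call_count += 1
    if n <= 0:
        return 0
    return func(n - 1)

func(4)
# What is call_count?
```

Linear recursion stepping by 1: 5 calls from n=4 down to ≤0.

Answer: 5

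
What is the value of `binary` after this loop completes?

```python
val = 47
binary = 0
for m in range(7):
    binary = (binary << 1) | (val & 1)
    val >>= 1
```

Reverse lowest 7 bits of 47
`binary` takes the values: 0 → 1 → 3 → 7 → 15 → 30 → 61 → 122

Answer: 122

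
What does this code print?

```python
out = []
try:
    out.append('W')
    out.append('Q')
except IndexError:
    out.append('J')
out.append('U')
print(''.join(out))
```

Execution trace: 'W' (try body) → 'Q' (try body, no exception) → 'U' (after the try/except). Output: WQU

Answer: WQU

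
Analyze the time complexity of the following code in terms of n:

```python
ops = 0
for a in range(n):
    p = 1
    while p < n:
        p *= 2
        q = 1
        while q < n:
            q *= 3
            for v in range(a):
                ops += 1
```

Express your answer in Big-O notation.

Each loop level contributes: n × log n × log n × n. Multiplying the contributions gives O(n^2 log² n).

Answer: O(n^2 log² n)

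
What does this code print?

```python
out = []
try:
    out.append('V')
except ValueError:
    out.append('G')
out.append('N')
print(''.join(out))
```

Execution trace: 'V' (try body, no exception) → 'N' (after the try/except). Output: VN

Answer: VN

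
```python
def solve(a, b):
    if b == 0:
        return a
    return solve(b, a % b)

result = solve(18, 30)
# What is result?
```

solve(18, 30) -> solve(30, 18) -> solve(18, 12) -> solve(12, 6) -> solve(6, 0) -> 6

Answer: 6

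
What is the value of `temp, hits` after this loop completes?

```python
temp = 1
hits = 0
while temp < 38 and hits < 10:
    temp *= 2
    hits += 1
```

Double until >= 38 or 10 iterations
`temp, hits` takes the values: (1, 0) → (2, 0) → (2, 1) → (4, 1) → (4, 2) → (8, 2) → (8, 3) → (16, 3) → (16, 4) → (32, 4) → (32, 5) → (64, 5) → (64, 6)

Answer: 64, 6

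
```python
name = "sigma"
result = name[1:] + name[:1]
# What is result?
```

Trace:
`name = "sigma"` → name = 'sigma'
`result = name[1:] + name[:1]` → result = 'igmas'
So result = 'igmas'

Answer: 'igmas'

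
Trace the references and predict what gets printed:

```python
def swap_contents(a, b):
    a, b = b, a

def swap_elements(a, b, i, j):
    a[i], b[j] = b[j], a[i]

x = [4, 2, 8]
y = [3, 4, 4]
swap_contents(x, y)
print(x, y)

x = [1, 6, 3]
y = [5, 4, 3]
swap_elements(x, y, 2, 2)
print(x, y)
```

Key concept: parameter rebinding vs mutation.
Step by step:
`x = [4, 2, 8]` → x = [4, 2, 8]
`y = [3, 4, 4]` → y = [3, 4, 4]
`swap_contents(x, y)` → no visible change to tracked variables
`print(x, y)` → prints [4, 2, 8] [3, 4, 4]
`x = [1, 6, 3]` → x = [1, 6, 3]
`y = [5, 4, 3]` → y = [5, 4, 3]
`swap_elements(x, y, 2, 2)` → no visible change to tracked variables
`print(x, y)` → prints [1, 6, 3] [5, 4, 3]

Answer:
[4, 2, 8] [3, 4, 4]
[1, 6, 3] [5, 4, 3]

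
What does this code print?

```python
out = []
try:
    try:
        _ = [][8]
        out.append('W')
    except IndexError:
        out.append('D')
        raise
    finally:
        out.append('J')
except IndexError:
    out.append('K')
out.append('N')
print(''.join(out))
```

Execution trace: 'D' (inner except IndexError) → 'J' (inner finally) → 'K' (outer except IndexError) → 'N' (after the try/except). Output: DJKN

Answer: DJKN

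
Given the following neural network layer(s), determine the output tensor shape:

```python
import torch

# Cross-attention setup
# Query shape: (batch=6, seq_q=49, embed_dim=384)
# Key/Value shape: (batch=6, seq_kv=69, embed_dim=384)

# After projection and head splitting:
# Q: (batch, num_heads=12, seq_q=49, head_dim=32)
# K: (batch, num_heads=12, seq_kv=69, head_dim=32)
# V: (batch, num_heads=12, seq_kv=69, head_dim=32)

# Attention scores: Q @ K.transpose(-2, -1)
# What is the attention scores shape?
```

Input: (6, 49, 384) -> Output: (6, 12, 49, 69)

Answer: (6, 12, 49, 69)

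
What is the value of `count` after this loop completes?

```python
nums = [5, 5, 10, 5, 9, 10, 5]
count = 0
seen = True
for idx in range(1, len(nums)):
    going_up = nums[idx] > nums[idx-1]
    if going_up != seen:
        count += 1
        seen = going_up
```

Count direction changes in [5, 5, 10, 5, 9, 10, 5]
`count` takes the values: 0 → 1 → 2 → 3 → 4 → 5

Answer: 5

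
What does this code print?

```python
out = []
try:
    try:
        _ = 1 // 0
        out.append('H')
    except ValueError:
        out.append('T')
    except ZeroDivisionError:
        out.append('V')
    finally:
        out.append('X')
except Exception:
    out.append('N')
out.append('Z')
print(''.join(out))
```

Execution trace: 'V' (inner except ZeroDivisionError) → 'X' (inner finally) → 'Z' (after the try/except). Output: VXZ

Answer: VXZ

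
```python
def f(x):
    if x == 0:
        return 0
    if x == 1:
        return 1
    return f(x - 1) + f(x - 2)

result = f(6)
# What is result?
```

Build up from base cases: f(0)=0, f(1)=1, f(2)=1, f(3)=2, f(4)=3, f(5)=5, f(6)=8

Answer: 8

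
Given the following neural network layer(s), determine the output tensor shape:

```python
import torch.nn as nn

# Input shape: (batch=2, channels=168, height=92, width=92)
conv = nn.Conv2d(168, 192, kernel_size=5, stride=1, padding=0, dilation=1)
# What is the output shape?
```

Input: (2, 168, 92, 92) -> Output: (2, 192, 88, 88)

Answer: (2, 192, 88, 88)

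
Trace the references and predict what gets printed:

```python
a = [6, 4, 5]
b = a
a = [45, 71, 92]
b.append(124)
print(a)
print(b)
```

Key concept: rebinding vs mutation: a is rebound to a new list, b still points at the original.
Step by step:
`a = [6, 4, 5]` → a = [6, 4, 5]
`b = a` → b = [6, 4, 5] (same object as a)
`a = [45, 71, 92]` → a = [45, 71, 92]
`b.append(124)` → b = [6, 4, 5, 124]
`print(a)` → prints [45, 71, 92]
`print(b)` → prints [6, 4, 5, 124]

Answer:
[45, 71, 92]
[6, 4, 5, 124]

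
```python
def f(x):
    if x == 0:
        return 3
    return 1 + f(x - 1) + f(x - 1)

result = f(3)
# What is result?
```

f(x) = 1 + 2·f(x-1), f(0)=3. Closed form: (3+1)·2^3 - 1 = 31.

Answer: 31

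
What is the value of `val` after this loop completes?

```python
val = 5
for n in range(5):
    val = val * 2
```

Multiply by 2, 5 times: 5 * 2^5 = 160
`val` takes the values: 5 → 10 → 20 → 40 → 80 → 160

Answer: 160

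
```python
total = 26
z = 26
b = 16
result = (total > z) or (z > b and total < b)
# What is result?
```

Trace:
`total = 26` → total = 26
`z = 26` → z = 26
`b = 16` → b = 16
`result = (total > z) or (z > b and total < b)` → result = False
So result = False

Answer: False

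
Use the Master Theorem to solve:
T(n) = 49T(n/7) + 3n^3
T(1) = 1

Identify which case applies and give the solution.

a=49, b=7, f(n)=3n^3. log_7(49) = 2. Since c=3 > 2 and the regularity condition holds (49(n/7)^3 = (49/7^3)n^3 with 49/7^3 < 1), Case 3 applies: T(n) = Θ(f(n)) = O(n^3).

Answer: O(n^3) - Case 3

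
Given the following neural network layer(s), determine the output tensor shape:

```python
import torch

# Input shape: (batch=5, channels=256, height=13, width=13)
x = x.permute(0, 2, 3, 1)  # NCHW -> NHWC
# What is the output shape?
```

Input: (5, 256, 13, 13) -> Output: (5, 13, 13, 256)

Answer: (5, 13, 13, 256)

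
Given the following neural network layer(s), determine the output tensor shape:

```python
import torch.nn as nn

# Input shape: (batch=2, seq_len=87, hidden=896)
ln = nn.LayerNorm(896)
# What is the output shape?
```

Input: (2, 87, 896) -> Output: (2, 87, 896)

Answer: (2, 87, 896)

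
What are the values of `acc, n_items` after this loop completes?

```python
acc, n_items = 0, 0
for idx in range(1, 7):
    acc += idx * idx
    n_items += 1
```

Sum of squares and count
`acc, n_items` takes the values: (0, 0) → (1, 0) → (1, 1) → (5, 1) → (5, 2) → (14, 2) → (14, 3) → (30, 3) → (30, 4) → (55, 4) → (55, 5) → (91, 5) → (91, 6)

Answer: 91, 6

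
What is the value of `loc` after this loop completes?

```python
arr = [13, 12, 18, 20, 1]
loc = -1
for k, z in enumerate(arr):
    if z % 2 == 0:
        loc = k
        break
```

First even number index in [13, 12, 18, 20, 1]
`loc` takes the values: -1 → 1

Answer: 1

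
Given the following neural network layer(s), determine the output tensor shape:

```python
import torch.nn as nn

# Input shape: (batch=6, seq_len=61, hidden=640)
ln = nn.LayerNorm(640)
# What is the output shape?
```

Input: (6, 61, 640) -> Output: (6, 61, 640)

Answer: (6, 61, 640)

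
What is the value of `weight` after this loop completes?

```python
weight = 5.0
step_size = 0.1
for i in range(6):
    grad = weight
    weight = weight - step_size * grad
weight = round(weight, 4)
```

Gradient descent: w = 5.0 * (1 - 0.1)^6
`weight` takes the values: 5.0 → 4.5 → 4.05 → 3.645 → 3.2805 → 2.95245 → 2.657205 → 2.6572

Answer: 2.6572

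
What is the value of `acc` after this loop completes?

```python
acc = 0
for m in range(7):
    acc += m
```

Sum of 0 to 6 = 21
`acc` takes the values: 0 → 1 → 3 → 6 → 10 → 15 → 21

Answer: 21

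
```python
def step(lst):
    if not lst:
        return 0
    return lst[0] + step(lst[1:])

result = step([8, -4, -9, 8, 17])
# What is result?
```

8 + (-4) + (-9) + 8 + 17 + 0 = 20

Answer: 20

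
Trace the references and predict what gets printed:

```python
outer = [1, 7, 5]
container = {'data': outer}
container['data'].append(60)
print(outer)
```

Key concept: dict holds reference to list.
Step by step:
`outer = [1, 7, 5]` → outer = [1, 7, 5]
`container = {'data': outer}` → container = {'data': [1, 7, 5]}
`container['data'].append(60)` → outer = [1, 7, 5, 60]; container = {'data': [1, 7, 5, 60]}
`print(outer)` → prints [1, 7, 5, 60]

Answer: [1, 7, 5, 60]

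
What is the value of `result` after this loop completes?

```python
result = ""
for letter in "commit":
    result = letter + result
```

Reverse 'commit'
`result` takes the values: "" → "c" → "oc" → "moc" → "mmoc" → "immoc" → "timmoc"

Answer: "timmoc"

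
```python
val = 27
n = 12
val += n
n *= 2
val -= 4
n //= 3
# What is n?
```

Trace:
`val = 27` → val = 27
`n = 12` → n = 12
`val += n` → val = 39
`n *= 2` → n = 24
`val -= 4` → val = 35
`n //= 3` → n = 8
So n = 8

Answer: 8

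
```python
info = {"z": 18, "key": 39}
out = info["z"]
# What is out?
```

Trace:
`info = {"z": 18, "key": 39}` → info = {'z': 18, 'key': 39}
`out = info["z"]` → out = 18
So out = 18

Answer: 18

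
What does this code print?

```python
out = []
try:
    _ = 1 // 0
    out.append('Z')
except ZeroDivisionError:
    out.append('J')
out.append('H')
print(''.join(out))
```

Execution trace: 'J' (except ZeroDivisionError) → 'H' (after the try/except). Output: JH

Answer: JH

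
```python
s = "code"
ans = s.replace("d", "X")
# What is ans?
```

Trace:
`s = "code"` → s = 'code'
`ans = s.replace("d", "X")` → ans = 'coXe'
So ans = 'coXe'

Answer: 'coXe'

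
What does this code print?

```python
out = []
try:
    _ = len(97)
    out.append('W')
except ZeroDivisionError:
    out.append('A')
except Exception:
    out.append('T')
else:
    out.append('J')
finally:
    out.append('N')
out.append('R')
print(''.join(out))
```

Execution trace: 'T' (except Exception) → 'N' (finally) → 'R' (after the try/except). Output: TNR

Answer: TNR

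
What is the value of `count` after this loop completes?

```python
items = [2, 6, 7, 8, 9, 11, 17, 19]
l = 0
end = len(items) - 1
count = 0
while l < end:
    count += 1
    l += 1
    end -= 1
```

Iterations until pointers meet (list length 8)
`count` takes the values: 0 → 1 → 2 → 3 → 4

Answer: 4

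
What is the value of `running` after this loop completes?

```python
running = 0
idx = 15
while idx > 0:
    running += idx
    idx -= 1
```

Sum 15 down to 1
`running` takes the values: 0 → 15 → 29 → 42 → 54 → 65 → 75 → 84 → 92 → 99 → 105 → 110 → 114 → 117 → 119 → 120

Answer: 120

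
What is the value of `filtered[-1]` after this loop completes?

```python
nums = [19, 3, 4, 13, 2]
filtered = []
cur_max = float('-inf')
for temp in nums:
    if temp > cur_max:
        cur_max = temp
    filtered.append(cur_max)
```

Running max ends at 19
`filtered` takes the values: [] → [19] → [19, 19] → [19, 19, 19] → [19, 19, 19, 19] → [19, 19, 19, 19, 19]
So `filtered[-1]` = 19

Answer: 19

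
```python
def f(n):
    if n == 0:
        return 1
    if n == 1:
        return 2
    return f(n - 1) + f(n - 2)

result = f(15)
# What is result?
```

Build up from base cases: f(0)=1, f(1)=2, f(2)=3, f(3)=5, f(4)=8, f(5)=13, f(6)=21, ..., f(15)=1597

Answer: 1597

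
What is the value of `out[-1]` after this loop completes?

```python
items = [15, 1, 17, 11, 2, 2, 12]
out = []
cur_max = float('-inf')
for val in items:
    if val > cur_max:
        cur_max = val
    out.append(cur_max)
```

Running max ends at 17
`out` takes the values: [] → [15] → [15, 15] → [15, 15, 17] → [15, 15, 17, 17] → [15, 15, 17, 17, 17] → [15, 15, 17, 17, 17, 17] → [15, 15, 17, 17, 17, 17, 17]
So `out[-1]` = 17

Answer: 17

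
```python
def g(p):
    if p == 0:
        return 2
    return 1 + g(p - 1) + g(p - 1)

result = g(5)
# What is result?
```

g(p) = 1 + 2·g(p-1), g(0)=2. Closed form: (2+1)·2^5 - 1 = 95.

Answer: 95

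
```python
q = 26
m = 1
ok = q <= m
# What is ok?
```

Trace:
`q = 26` → q = 26
`m = 1` → m = 1
`ok = q <= m` → ok = False
So ok = False

Answer: False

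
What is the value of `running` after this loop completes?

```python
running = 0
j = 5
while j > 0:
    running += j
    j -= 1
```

Sum 5 down to 1
`running` takes the values: 0 → 5 → 9 → 12 → 14 → 15

Answer: 15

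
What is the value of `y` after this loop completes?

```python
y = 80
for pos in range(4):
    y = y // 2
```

Halve 4 times: 80 // 2^4 = 5
`y` takes the values: 80 → 40 → 20 → 10 → 5

Answer: 5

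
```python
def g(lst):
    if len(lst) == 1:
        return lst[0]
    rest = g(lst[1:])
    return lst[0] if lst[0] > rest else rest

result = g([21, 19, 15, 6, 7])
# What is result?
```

Recursive max over [21, 19, 15, 6, 7] = 21

Answer: 21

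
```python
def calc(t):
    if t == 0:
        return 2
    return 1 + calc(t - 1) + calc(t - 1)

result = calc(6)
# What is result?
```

calc(t) = 1 + 2·calc(t-1), calc(0)=2. Closed form: (2+1)·2^6 - 1 = 191.

Answer: 191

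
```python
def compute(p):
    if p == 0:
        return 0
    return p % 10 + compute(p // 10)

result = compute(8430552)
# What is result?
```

Sum of digits of 8430552: 2 + 5 + 5 + 0 + 3 + 4 + 8 = 27

Answer: 27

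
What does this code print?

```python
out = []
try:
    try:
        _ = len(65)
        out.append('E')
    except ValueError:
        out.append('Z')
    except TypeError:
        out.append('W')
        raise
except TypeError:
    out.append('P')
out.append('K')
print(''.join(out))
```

Execution trace: 'W' (inner except TypeError) → 'P' (outer except TypeError) → 'K' (after the try/except). Output: WPK

Answer: WPK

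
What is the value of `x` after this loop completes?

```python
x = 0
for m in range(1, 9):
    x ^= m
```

XOR of 1 to 8
`x` takes the values: 0 → 1 → 3 → 0 → 4 → 1 → 7 → 0 → 8

Answer: 8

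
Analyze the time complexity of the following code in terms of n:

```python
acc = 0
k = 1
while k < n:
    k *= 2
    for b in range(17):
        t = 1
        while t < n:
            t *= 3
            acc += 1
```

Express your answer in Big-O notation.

Each loop level contributes: log n × 1 × log n. Multiplying the contributions gives O(log² n).

Answer: O(log² n)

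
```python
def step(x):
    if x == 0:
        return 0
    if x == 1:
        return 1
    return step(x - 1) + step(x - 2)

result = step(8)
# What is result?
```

Build up from base cases: step(0)=0, step(1)=1, step(2)=1, step(3)=2, step(4)=3, step(5)=5, step(6)=8, ..., step(8)=21

Answer: 21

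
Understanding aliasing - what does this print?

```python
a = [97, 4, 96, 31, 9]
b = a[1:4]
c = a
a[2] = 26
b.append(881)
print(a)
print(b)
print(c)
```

Key concept: slice vs alias.
Step by step:
`a = [97, 4, 96, 31, 9]` → a = [97, 4, 96, 31, 9]
`b = a[1:4]` → b = [4, 96, 31]
`c = a` → c = [97, 4, 96, 31, 9] (same object as a)
`a[2] = 26` → a = [97, 4, 26, 31, 9] (same object as c); c = [97, 4, 26, 31, 9] (same object as a)
`b.append(881)` → b = [4, 96, 31, 881]
`print(a)` → prints [97, 4, 26, 31, 9]
`print(b)` → prints [4, 96, 31, 881]
`print(c)` → prints [97, 4, 26, 31, 9]

Answer:
[97, 4, 26, 31, 9]
[4, 96, 31, 881]
[97, 4, 26, 31, 9]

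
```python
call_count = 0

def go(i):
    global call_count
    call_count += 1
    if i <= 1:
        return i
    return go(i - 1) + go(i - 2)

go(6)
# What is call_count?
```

Calls(i) = 1 + Calls(i-1) + Calls(i-2); Calls(0)=Calls(1)=1. For i=6 this gives 25.

Answer: 25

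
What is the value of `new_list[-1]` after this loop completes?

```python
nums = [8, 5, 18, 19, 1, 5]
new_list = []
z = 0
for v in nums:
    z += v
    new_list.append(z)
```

Cumulative sum ends at 56
`new_list` takes the values: [] → [8] → [8, 13] → [8, 13, 31] → [8, 13, 31, 50] → [8, 13, 31, 50, 51] → [8, 13, 31, 50, 51, 56]
So `new_list[-1]` = 56

Answer: 56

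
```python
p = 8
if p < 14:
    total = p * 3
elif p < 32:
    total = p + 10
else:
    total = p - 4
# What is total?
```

Trace:
`p = 8` → p = 8
`if p < 14: ...` → p < 14 is True → total = 24
So total = 24

Answer: 24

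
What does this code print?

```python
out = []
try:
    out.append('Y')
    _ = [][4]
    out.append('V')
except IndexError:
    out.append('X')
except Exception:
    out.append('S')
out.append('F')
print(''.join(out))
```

Execution trace: 'Y' (try body) → 'X' (except IndexError) → 'F' (after the try/except). Output: YXF

Answer: YXF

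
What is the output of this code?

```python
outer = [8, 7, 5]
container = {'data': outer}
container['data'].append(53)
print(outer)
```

Key concept: dict holds reference to list.
Step by step:
`outer = [8, 7, 5]` → outer = [8, 7, 5]
`container = {'data': outer}` → container = {'data': [8, 7, 5]}
`container['data'].append(53)` → outer = [8, 7, 5, 53]; container = {'data': [8, 7, 5, 53]}
`print(outer)` → prints [8, 7, 5, 53]

Answer: [8, 7, 5, 53]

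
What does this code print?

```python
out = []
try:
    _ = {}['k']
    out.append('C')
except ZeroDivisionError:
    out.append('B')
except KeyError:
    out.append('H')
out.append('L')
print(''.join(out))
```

Execution trace: 'H' (except KeyError) → 'L' (after the try/except). Output: HL

Answer: HL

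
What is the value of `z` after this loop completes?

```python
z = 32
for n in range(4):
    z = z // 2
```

Halve 4 times: 32 // 2^4 = 2
`z` takes the values: 32 → 16 → 8 → 4 → 2

Answer: 2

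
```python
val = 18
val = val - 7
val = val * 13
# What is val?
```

Trace:
`val = 18` → val = 18
`val = val - 7` → val = 11
`val = val * 13` → val = 143
So val = 143

Answer: 143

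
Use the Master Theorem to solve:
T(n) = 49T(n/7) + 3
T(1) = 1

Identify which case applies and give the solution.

a=49, b=7, f(n)=3. log_7(49) = 2. Since c=0 < 2, Case 1 applies: T(n) = Θ(n^log_b(a)) = O(n^2).

Answer: O(n^2) - Case 1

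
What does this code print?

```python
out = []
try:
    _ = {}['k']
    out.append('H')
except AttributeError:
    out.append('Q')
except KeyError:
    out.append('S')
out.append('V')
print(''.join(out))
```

Execution trace: 'S' (except KeyError) → 'V' (after the try/except). Output: SV

Answer: SV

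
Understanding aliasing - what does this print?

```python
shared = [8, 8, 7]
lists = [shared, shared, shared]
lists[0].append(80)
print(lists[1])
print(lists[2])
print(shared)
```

Key concept: list of same reference.
Step by step:
`shared = [8, 8, 7]` → shared = [8, 8, 7]
`lists = [shared, shared, shared]` → lists = [[8, 8, 7], [8, 8, 7], [8, 8, 7]]
`lists[0].append(80)` → shared = [8, 8, 7, 80]; lists = [[8, 8, 7, 80], [8, 8, 7, 80], [8, 8, 7, 80]]
`print(lists[1])` → prints [8, 8, 7, 80]
`print(lists[2])` → prints [8, 8, 7, 80]
`print(shared)` → prints [8, 8, 7, 80]

Answer:
[8, 8, 7, 80]
[8, 8, 7, 80]
[8, 8, 7, 80]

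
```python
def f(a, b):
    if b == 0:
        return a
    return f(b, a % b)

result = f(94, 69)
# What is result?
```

f(94, 69) -> f(69, 25) -> f(25, 19) -> f(19, 6) -> f(6, 1) -> f(1, 0) -> 1

Answer: 1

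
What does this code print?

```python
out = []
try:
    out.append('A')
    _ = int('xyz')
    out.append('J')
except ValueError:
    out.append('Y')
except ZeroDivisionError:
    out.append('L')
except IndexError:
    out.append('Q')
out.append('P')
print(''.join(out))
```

Execution trace: 'A' (try body) → 'Y' (except ValueError) → 'P' (after the try/except). Output: AYP

Answer: AYP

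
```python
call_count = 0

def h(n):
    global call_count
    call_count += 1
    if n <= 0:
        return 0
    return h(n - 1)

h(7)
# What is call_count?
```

Linear recursion stepping by 1: 8 calls from n=7 down to ≤0.

Answer: 8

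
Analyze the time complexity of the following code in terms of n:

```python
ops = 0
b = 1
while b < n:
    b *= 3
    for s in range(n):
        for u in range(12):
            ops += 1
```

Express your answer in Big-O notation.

Each loop level contributes: log n × n × 1. Multiplying the contributions gives O(n log n).

Answer: O(n log n)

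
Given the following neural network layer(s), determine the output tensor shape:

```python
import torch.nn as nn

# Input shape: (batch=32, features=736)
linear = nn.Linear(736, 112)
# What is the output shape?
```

Input: (32, 736) -> Output: (32, 112)

Answer: (32, 112)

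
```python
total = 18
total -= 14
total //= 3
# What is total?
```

Trace:
`total = 18` → total = 18
`total -= 14` → total = 4
`total //= 3` → total = 1
So total = 1

Answer: 1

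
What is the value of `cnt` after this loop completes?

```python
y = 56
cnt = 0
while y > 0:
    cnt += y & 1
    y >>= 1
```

Count set bits in 56 (binary: 0b111000)
`cnt` takes the values: 0 → 1 → 2 → 3

Answer: 3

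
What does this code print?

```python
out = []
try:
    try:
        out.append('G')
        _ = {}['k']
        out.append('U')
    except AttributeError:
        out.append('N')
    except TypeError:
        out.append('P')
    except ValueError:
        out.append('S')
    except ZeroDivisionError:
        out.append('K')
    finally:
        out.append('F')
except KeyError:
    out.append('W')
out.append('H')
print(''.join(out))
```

Execution trace: 'G' (try body) → 'F' (finally) → 'W' (outer except KeyError) → 'H' (after the try/except). Output: GFWH

Answer: GFWH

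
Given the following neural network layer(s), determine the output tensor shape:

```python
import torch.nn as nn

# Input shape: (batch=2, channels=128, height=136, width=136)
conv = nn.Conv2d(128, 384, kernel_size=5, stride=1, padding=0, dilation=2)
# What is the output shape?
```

Input: (2, 128, 136, 136) -> Output: (2, 384, 128, 128)

Answer: (2, 384, 128, 128)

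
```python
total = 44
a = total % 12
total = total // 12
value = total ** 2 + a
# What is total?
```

Trace:
`total = 44` → total = 44
`a = total % 12` → a = 8
`total = total // 12` → total = 3
`value = total ** 2 + a` → value = 17
So total = 3

Answer: 3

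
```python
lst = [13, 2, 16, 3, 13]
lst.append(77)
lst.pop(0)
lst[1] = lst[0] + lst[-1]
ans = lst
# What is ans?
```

Trace:
`lst = [13, 2, 16, 3, 13]` → lst = [13, 2, 16, 3, 13]
`lst.append(77)` → lst = [13, 2, 16, 3, 13, 77]
`lst.pop(0)` → lst = [2, 16, 3, 13, 77]
`lst[1] = lst[0] + lst[-1]` → lst = [2, 79, 3, 13, 77]
`ans = lst` → ans = [2, 79, 3, 13, 77]
So ans = [2, 79, 3, 13, 77]

Answer: [2, 79, 3, 13, 77]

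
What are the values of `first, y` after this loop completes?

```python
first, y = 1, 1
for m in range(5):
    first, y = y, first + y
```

Fibonacci: after 5 iterations
`first, y` takes the values: (1, 1) → (1, 2) → (2, 3) → (3, 5) → (5, 8) → (8, 13)

Answer: 8, 13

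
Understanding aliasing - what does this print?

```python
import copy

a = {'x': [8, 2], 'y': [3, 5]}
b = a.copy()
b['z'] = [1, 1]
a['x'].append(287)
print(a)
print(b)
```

Key concept: shallow copy of dict with mutable values.
Step by step:
`a = {'x': [8, 2], 'y': [3, 5]}` → a = {'x': [8, 2], 'y': [3, 5]}
`b = a.copy()` → b = {'x': [8, 2], 'y': [3, 5]}
`b['z'] = [1, 1]` → b = {'x': [8, 2], 'y': [3, 5], 'z': [1, 1]}
`a['x'].append(287)` → a = {'x': [8, 2, 287], 'y': [3, 5]}; b = {'x': [8, 2, 287], 'y': [3, 5], 'z': [1, 1]}
`print(a)` → prints {'x': [8, 2, 287], 'y': [3, 5]}
`print(b)` → prints {'x': [8, 2, 287], 'y': [3, 5], 'z': [1, 1]}

Answer:
{'x': [8, 2, 287], 'y': [3, 5]}
{'x': [8, 2, 287], 'y': [3, 5], 'z': [1, 1]}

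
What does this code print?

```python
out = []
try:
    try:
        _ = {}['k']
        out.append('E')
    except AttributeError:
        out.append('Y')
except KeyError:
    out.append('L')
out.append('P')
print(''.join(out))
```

Execution trace: 'L' (outer except KeyError) → 'P' (after the try/except). Output: LP

Answer: LP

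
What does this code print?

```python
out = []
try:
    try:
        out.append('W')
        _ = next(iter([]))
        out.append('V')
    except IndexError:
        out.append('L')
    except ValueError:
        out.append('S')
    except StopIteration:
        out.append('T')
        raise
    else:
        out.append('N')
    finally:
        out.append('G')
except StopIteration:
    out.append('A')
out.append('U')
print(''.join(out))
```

Execution trace: 'W' (try body) → 'T' (except StopIteration) → 'G' (finally) → 'A' (outer except StopIteration) → 'U' (after the try/except). Output: WTGAU

Answer: WTGAU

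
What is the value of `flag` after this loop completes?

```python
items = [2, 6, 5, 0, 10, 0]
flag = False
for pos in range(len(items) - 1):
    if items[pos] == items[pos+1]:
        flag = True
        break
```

Check consecutive duplicates in [2, 6, 5, 0, 10, 0]
`flag` takes the values: False

Answer: False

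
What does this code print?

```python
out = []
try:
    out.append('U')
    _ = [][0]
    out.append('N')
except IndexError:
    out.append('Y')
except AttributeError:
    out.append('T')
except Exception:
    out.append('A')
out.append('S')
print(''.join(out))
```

Execution trace: 'U' (try body) → 'Y' (except IndexError) → 'S' (after the try/except). Output: UYS

Answer: UYS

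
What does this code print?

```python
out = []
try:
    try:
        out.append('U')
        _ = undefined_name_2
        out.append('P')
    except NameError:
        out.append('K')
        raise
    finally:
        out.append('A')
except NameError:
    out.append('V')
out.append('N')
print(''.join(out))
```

Execution trace: 'U' (try body) → 'K' (except NameError) → 'A' (finally) → 'V' (outer except NameError) → 'N' (after the try/except). Output: UKAVN

Answer: UKAVN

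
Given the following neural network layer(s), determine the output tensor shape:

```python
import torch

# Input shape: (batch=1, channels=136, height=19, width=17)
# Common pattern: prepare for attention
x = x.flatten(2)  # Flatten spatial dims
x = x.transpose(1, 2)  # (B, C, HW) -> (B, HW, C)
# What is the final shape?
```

Input: (1, 136, 19, 17) -> after flatten(2): (1, 136, 323) -> Output: (1, 323, 136)

Answer: (1, 323, 136)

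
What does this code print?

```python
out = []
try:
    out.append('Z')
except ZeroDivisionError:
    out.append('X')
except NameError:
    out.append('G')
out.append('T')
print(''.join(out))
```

Execution trace: 'Z' (try body, no exception) → 'T' (after the try/except). Output: ZT

Answer: ZT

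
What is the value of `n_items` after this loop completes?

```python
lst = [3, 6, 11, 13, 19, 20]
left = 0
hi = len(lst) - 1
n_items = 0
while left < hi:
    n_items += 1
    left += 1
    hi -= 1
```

Iterations until pointers meet (list length 6)
`n_items` takes the values: 0 → 1 → 2 → 3

Answer: 3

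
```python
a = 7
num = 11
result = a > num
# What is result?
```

Trace:
`a = 7` → a = 7
`num = 11` → num = 11
`result = a > num` → result = False
So result = False

Answer: False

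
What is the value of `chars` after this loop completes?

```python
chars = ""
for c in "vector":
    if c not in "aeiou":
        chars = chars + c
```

Remove vowels from 'vector'
`chars` takes the values: "" → "v" → "vc" → "vct" → "vctr"

Answer: "vctr"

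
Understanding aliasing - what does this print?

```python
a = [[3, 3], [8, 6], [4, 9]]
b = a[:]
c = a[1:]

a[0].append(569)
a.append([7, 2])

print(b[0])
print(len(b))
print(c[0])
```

Key concept: slice with nested mutation.
Step by step:
`a = [[3, 3], [8, 6], [4, 9]]` → a = [[3, 3], [8, 6], [4, 9]]
`b = a[:]` → b = [[3, 3], [8, 6], [4, 9]]
`c = a[1:]` → c = [[8, 6], [4, 9]]
`a[0].append(569)` → a = [[3, 3, 569], [8, 6], [4, 9]]; b = [[3, 3, 569], [8, 6], [4, 9]]
`a.append([7, 2])` → a = [[3, 3, 569], [8, 6], [4, 9], [7, 2]]
`print(b[0])` → prints [3, 3, 569]
`print(len(b))` → prints 3
`print(c[0])` → prints [8, 6]

Answer:
[3, 3, 569]
3
[8, 6]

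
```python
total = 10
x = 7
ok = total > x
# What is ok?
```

Trace:
`total = 10` → total = 10
`x = 7` → x = 7
`ok = total > x` → ok = True
So ok = True

Answer: True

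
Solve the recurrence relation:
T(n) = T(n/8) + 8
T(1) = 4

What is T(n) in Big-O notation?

Each step divides n by 8 and adds 8. After log_8(n) steps we reach T(1)=4. So T(n) = 8·log_8(n) + 4 = O(log n).

Answer: O(log n)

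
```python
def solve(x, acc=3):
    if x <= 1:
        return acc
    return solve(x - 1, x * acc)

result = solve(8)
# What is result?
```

Accumulator trace (n, acc): (8, 3) -> (7, 24) -> (6, 168) -> (5, 1008) -> (4, 5040) -> (3, 20160) -> (2, 60480) -> (1, 120960) -> return 120960

Answer: 120960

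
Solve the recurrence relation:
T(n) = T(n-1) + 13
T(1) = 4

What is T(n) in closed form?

Unrolling: T(n) = T(1) + 13·(n-1) = 4 + 13(n-1) = 13n - 9.

Answer: T(n) = 13n - 9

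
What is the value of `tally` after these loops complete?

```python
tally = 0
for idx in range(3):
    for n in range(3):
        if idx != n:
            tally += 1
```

3² - 3 (exclude diagonal)
`tally` takes the values: 0 → 1 → 2 → 3 → 4 → 5 → 6

Answer: 6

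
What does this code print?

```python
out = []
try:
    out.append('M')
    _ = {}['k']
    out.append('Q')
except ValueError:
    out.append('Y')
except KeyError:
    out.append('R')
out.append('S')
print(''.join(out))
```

Execution trace: 'M' (try body) → 'R' (except KeyError) → 'S' (after the try/except). Output: MRS

Answer: MRS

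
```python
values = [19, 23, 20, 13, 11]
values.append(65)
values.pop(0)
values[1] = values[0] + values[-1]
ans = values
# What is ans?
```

Trace:
`values = [19, 23, 20, 13, 11]` → values = [19, 23, 20, 13, 11]
`values.append(65)` → values = [19, 23, 20, 13, 11, 65]
`values.pop(0)` → values = [23, 20, 13, 11, 65]
`values[1] = values[0] + values[-1]` → values = [23, 88, 13, 11, 65]
`ans = values` → ans = [23, 88, 13, 11, 65]
So ans = [23, 88, 13, 11, 65]

Answer: [23, 88, 13, 11, 65]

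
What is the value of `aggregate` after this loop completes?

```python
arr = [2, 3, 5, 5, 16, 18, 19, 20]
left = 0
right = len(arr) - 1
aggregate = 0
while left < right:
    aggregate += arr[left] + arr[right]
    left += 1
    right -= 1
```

Sum of pairs from ends
`aggregate` takes the values: 0 → 22 → 44 → 67 → 88

Answer: 88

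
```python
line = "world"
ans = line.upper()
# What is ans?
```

Trace:
`line = "world"` → line = 'world'
`ans = line.upper()` → ans = 'WORLD'
So ans = 'WORLD'

Answer: 'WORLD'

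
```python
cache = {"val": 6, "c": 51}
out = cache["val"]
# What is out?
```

Trace:
`cache = {"val": 6, "c": 51}` → cache = {'val': 6, 'c': 51}
`out = cache["val"]` → out = 6
So out = 6

Answer: 6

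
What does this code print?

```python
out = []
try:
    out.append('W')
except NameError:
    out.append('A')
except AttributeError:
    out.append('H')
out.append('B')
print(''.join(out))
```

Execution trace: 'W' (try body, no exception) → 'B' (after the try/except). Output: WB

Answer: WB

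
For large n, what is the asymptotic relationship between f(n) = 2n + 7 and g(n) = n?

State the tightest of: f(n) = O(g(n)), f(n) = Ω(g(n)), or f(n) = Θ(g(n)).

2n + 7 vs n: f(n) = Θ(g(n)) — they are asymptotically equivalent (constant factors don't affect Θ).

Answer: f(n) = Θ(g(n)) — they are asymptotically equivalent (constant factors don't affect Θ).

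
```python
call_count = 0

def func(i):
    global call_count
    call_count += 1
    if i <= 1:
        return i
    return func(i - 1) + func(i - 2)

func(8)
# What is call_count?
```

Calls(i) = 1 + Calls(i-1) + Calls(i-2); Calls(0)=Calls(1)=1. For i=8 this gives 67.

Answer: 67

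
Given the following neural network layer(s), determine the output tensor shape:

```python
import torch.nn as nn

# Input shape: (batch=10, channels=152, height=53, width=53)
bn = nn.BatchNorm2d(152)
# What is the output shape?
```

Input: (10, 152, 53, 53) -> Output: (10, 152, 53, 53)

Answer: (10, 152, 53, 53)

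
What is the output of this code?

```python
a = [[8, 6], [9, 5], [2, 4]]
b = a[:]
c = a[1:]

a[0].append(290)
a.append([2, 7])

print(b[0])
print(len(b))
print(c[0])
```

Key concept: slice with nested mutation.
Step by step:
`a = [[8, 6], [9, 5], [2, 4]]` → a = [[8, 6], [9, 5], [2, 4]]
`b = a[:]` → b = [[8, 6], [9, 5], [2, 4]]
`c = a[1:]` → c = [[9, 5], [2, 4]]
`a[0].append(290)` → a = [[8, 6, 290], [9, 5], [2, 4]]; b = [[8, 6, 290], [9, 5], [2, 4]]
`a.append([2, 7])` → a = [[8, 6, 290], [9, 5], [2, 4], [2, 7]]
`print(b[0])` → prints [8, 6, 290]
`print(len(b))` → prints 3
`print(c[0])` → prints [9, 5]

Answer:
[8, 6, 290]
3
[9, 5]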